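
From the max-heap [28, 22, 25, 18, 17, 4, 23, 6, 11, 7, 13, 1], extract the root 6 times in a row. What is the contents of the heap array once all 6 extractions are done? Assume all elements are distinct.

extract-max #1 returns 28:
  remove root 28; move last element 1 to root → [1, 22, 25, 18, 17, 4, 23, 6, 11, 7, 13]
  1 vs larger child 25 at index 2, swap → [25, 22, 1, 18, 17, 4, 23, 6, 11, 7, 13]
  1 vs larger child 23 at index 6, swap → [25, 22, 23, 18, 17, 4, 1, 6, 11, 7, 13]
extract-max #2 returns 25:
  remove root 25; move last element 13 to root → [13, 22, 23, 18, 17, 4, 1, 6, 11, 7]
  13 vs larger child 23 at index 2, swap → [23, 22, 13, 18, 17, 4, 1, 6, 11, 7]
extract-max #3 returns 23:
  remove root 23; move last element 7 to root → [7, 22, 13, 18, 17, 4, 1, 6, 11]
  7 vs larger child 22 at index 1, swap → [22, 7, 13, 18, 17, 4, 1, 6, 11]
  7 vs larger child 18 at index 3, swap → [22, 18, 13, 7, 17, 4, 1, 6, 11]
  7 vs larger child 11 at index 8, swap → [22, 18, 13, 11, 17, 4, 1, 6, 7]
extract-max #4 returns 22:
  remove root 22; move last element 7 to root → [7, 18, 13, 11, 17, 4, 1, 6]
  7 vs larger child 18 at index 1, swap → [18, 7, 13, 11, 17, 4, 1, 6]
  7 vs larger child 17 at index 4, swap → [18, 17, 13, 11, 7, 4, 1, 6]
extract-max #5 returns 18:
  remove root 18; move last element 6 to root → [6, 17, 13, 11, 7, 4, 1]
  6 vs larger child 17 at index 1, swap → [17, 6, 13, 11, 7, 4, 1]
  6 vs larger child 11 at index 3, swap → [17, 11, 13, 6, 7, 4, 1]
extract-max #6 returns 17:
  remove root 17; move last element 1 to root → [1, 11, 13, 6, 7, 4]
  1 vs larger child 13 at index 2, swap → [13, 11, 1, 6, 7, 4]
  1 vs only child 4 at index 5, swap → [13, 11, 4, 6, 7, 1]

[13, 11, 4, 6, 7, 1]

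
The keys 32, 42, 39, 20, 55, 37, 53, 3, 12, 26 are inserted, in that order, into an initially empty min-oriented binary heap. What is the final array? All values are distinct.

[3, 12, 37, 20, 26, 39, 53, 42, 32, 55]

Insert 32:
  append 32 at index 0 → [32] (no swap needed)
Insert 42:
  append 42 at index 1 → [32, 42] (no swap needed)
Insert 39:
  append 39 at index 2 → [32, 42, 39] (no swap needed)
Insert 20:
  append 20 at index 3 → [32, 42, 39, 20]
  20 < parent 42 at index 1, swap → [32, 20, 39, 42]
  20 < parent 32 at index 0, swap → [20, 32, 39, 42]
Insert 55:
  append 55 at index 4 → [20, 32, 39, 42, 55] (no swap needed)
Insert 37:
  append 37 at index 5 → [20, 32, 39, 42, 55, 37]
  37 < parent 39 at index 2, swap → [20, 32, 37, 42, 55, 39]
Insert 53:
  append 53 at index 6 → [20, 32, 37, 42, 55, 39, 53] (no swap needed)
Insert 3:
  append 3 at index 7 → [20, 32, 37, 42, 55, 39, 53, 3]
  3 < parent 42 at index 3, swap → [20, 32, 37, 3, 55, 39, 53, 42]
  3 < parent 32 at index 1, swap → [20, 3, 37, 32, 55, 39, 53, 42]
  3 < parent 20 at index 0, swap → [3, 20, 37, 32, 55, 39, 53, 42]
Insert 12:
  append 12 at index 8 → [3, 20, 37, 32, 55, 39, 53, 42, 12]
  12 < parent 32 at index 3, swap → [3, 20, 37, 12, 55, 39, 53, 42, 32]
  12 < parent 20 at index 1, swap → [3, 12, 37, 20, 55, 39, 53, 42, 32]
Insert 26:
  append 26 at index 9 → [3, 12, 37, 20, 55, 39, 53, 42, 32, 26]
  26 < parent 55 at index 4, swap → [3, 12, 37, 20, 26, 39, 53, 42, 32, 55]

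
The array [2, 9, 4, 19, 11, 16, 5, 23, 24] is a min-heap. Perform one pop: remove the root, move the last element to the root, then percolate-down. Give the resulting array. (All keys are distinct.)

[4, 9, 5, 19, 11, 16, 24, 23]

remove root 2; move last element 24 to root → [24, 9, 4, 19, 11, 16, 5, 23]
24 vs smaller child 4 at index 2, swap → [4, 9, 24, 19, 11, 16, 5, 23]
24 vs smaller child 5 at index 6, swap → [4, 9, 5, 19, 11, 16, 24, 23]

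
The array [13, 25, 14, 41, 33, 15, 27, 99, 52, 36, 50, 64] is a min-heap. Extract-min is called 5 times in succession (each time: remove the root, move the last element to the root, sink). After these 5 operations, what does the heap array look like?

extract-min #1 returns 13:
  remove root 13; move last element 64 to root → [64, 25, 14, 41, 33, 15, 27, 99, 52, 36, 50]
  64 vs smaller child 14 at index 2, swap → [14, 25, 64, 41, 33, 15, 27, 99, 52, 36, 50]
  64 vs smaller child 15 at index 5, swap → [14, 25, 15, 41, 33, 64, 27, 99, 52, 36, 50]
extract-min #2 returns 14:
  remove root 14; move last element 50 to root → [50, 25, 15, 41, 33, 64, 27, 99, 52, 36]
  50 vs smaller child 15 at index 2, swap → [15, 25, 50, 41, 33, 64, 27, 99, 52, 36]
  50 vs smaller child 27 at index 6, swap → [15, 25, 27, 41, 33, 64, 50, 99, 52, 36]
extract-min #3 returns 15:
  remove root 15; move last element 36 to root → [36, 25, 27, 41, 33, 64, 50, 99, 52]
  36 vs smaller child 25 at index 1, swap → [25, 36, 27, 41, 33, 64, 50, 99, 52]
  36 vs smaller child 33 at index 4, swap → [25, 33, 27, 41, 36, 64, 50, 99, 52]
extract-min #4 returns 25:
  remove root 25; move last element 52 to root → [52, 33, 27, 41, 36, 64, 50, 99]
  52 vs smaller child 27 at index 2, swap → [27, 33, 52, 41, 36, 64, 50, 99]
  52 vs smaller child 50 at index 6, swap → [27, 33, 50, 41, 36, 64, 52, 99]
extract-min #5 returns 27:
  remove root 27; move last element 99 to root → [99, 33, 50, 41, 36, 64, 52]
  99 vs smaller child 33 at index 1, swap → [33, 99, 50, 41, 36, 64, 52]
  99 vs smaller child 36 at index 4, swap → [33, 36, 50, 41, 99, 64, 52]

[33, 36, 50, 41, 99, 64, 52]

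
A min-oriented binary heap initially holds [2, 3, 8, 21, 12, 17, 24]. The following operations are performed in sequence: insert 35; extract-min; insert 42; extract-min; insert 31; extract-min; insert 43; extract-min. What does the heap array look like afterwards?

[17, 21, 24, 31, 35, 42, 43]

insert 35:
  append 35 at index 7 → [2, 3, 8, 21, 12, 17, 24, 35] (no swap needed)
extract-min → returns 2:
  remove root 2; move last element 35 to root → [35, 3, 8, 21, 12, 17, 24]
  35 vs smaller child 3 at index 1, swap → [3, 35, 8, 21, 12, 17, 24]
  35 vs smaller child 12 at index 4, swap → [3, 12, 8, 21, 35, 17, 24]
insert 42:
  append 42 at index 7 → [3, 12, 8, 21, 35, 17, 24, 42] (no swap needed)
extract-min → returns 3:
  remove root 3; move last element 42 to root → [42, 12, 8, 21, 35, 17, 24]
  42 vs smaller child 8 at index 2, swap → [8, 12, 42, 21, 35, 17, 24]
  42 vs smaller child 17 at index 5, swap → [8, 12, 17, 21, 35, 42, 24]
insert 31:
  append 31 at index 7 → [8, 12, 17, 21, 35, 42, 24, 31] (no swap needed)
extract-min → returns 8:
  remove root 8; move last element 31 to root → [31, 12, 17, 21, 35, 42, 24]
  31 vs smaller child 12 at index 1, swap → [12, 31, 17, 21, 35, 42, 24]
  31 vs smaller child 21 at index 3, swap → [12, 21, 17, 31, 35, 42, 24]
insert 43:
  append 43 at index 7 → [12, 21, 17, 31, 35, 42, 24, 43] (no swap needed)
extract-min → returns 12:
  remove root 12; move last element 43 to root → [43, 21, 17, 31, 35, 42, 24]
  43 vs smaller child 17 at index 2, swap → [17, 21, 43, 31, 35, 42, 24]
  43 vs smaller child 24 at index 6, swap → [17, 21, 24, 31, 35, 42, 43]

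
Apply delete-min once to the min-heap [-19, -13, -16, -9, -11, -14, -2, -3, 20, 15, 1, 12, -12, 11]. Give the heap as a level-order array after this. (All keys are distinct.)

remove root -19; move last element 11 to root → [11, -13, -16, -9, -11, -14, -2, -3, 20, 15, 1, 12, -12]
11 vs smaller child -16 at index 2, swap → [-16, -13, 11, -9, -11, -14, -2, -3, 20, 15, 1, 12, -12]
11 vs smaller child -14 at index 5, swap → [-16, -13, -14, -9, -11, 11, -2, -3, 20, 15, 1, 12, -12]
11 vs smaller child -12 at index 12, swap → [-16, -13, -14, -9, -11, -12, -2, -3, 20, 15, 1, 12, 11]

[-16, -13, -14, -9, -11, -12, -2, -3, 20, 15, 1, 12, 11]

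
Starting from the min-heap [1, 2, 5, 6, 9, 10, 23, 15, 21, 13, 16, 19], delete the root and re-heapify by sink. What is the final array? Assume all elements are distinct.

[2, 6, 5, 15, 9, 10, 23, 19, 21, 13, 16]

remove root 1; move last element 19 to root → [19, 2, 5, 6, 9, 10, 23, 15, 21, 13, 16]
19 vs smaller child 2 at index 1, swap → [2, 19, 5, 6, 9, 10, 23, 15, 21, 13, 16]
19 vs smaller child 6 at index 3, swap → [2, 6, 5, 19, 9, 10, 23, 15, 21, 13, 16]
19 vs smaller child 15 at index 7, swap → [2, 6, 5, 15, 9, 10, 23, 19, 21, 13, 16]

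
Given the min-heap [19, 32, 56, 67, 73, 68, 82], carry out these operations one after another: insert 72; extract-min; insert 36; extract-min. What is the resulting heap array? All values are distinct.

[36, 67, 56, 72, 73, 68, 82]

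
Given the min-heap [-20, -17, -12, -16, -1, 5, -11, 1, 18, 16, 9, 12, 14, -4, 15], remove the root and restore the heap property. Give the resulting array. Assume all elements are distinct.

[-17, -16, -12, 1, -1, 5, -11, 15, 18, 16, 9, 12, 14, -4]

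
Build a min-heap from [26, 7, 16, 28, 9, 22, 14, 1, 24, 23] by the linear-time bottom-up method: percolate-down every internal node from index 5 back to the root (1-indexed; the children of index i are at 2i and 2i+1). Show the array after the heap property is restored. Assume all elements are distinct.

sift down from index 5: already satisfies heap property
sift down from index 4:
  28 vs smaller child 1 at index 8, swap → [26, 7, 16, 1, 9, 22, 14, 28, 24, 23]
sift down from index 3:
  16 vs smaller child 14 at index 7, swap → [26, 7, 14, 1, 9, 22, 16, 28, 24, 23]
sift down from index 2:
  7 vs smaller child 1 at index 4, swap → [26, 1, 14, 7, 9, 22, 16, 28, 24, 23]
sift down from index 1:
  26 vs smaller child 1 at index 2, swap → [1, 26, 14, 7, 9, 22, 16, 28, 24, 23]
  26 vs smaller child 7 at index 4, swap → [1, 7, 14, 26, 9, 22, 16, 28, 24, 23]
  26 vs smaller child 24 at index 9, swap → [1, 7, 14, 24, 9, 22, 16, 28, 26, 23]

[1, 7, 14, 24, 9, 22, 16, 28, 26, 23]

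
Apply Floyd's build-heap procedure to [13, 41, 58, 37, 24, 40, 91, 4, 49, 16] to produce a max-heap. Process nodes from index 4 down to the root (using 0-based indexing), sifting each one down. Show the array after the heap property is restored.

[91, 49, 58, 41, 24, 40, 13, 4, 37, 16]

sift down from index 4: already satisfies heap property
sift down from index 3:
  37 vs larger child 49 at index 8, swap → [13, 41, 58, 49, 24, 40, 91, 4, 37, 16]
sift down from index 2:
  58 vs larger child 91 at index 6, swap → [13, 41, 91, 49, 24, 40, 58, 4, 37, 16]
sift down from index 1:
  41 vs larger child 49 at index 3, swap → [13, 49, 91, 41, 24, 40, 58, 4, 37, 16]
sift down from index 0:
  13 vs larger child 91 at index 2, swap → [91, 49, 13, 41, 24, 40, 58, 4, 37, 16]
  13 vs larger child 58 at index 6, swap → [91, 49, 58, 41, 24, 40, 13, 4, 37, 16]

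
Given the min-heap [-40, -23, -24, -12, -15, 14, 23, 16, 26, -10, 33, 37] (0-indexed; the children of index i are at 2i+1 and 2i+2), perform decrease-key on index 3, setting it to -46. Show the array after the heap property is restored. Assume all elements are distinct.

[-46, -40, -24, -23, -15, 14, 23, 16, 26, -10, 33, 37]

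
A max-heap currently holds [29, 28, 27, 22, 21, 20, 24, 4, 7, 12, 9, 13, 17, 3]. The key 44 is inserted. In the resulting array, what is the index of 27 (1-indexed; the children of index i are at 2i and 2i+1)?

append 44 at index 15 → [29, 28, 27, 22, 21, 20, 24, 4, 7, 12, 9, 13, 17, 3, 44]
44 > parent 24 at index 7, swap → [29, 28, 27, 22, 21, 20, 44, 4, 7, 12, 9, 13, 17, 3, 24]
44 > parent 27 at index 3, swap → [29, 28, 44, 22, 21, 20, 27, 4, 7, 12, 9, 13, 17, 3, 24]
44 > parent 29 at index 1, swap → [44, 28, 29, 22, 21, 20, 27, 4, 7, 12, 9, 13, 17, 3, 24]
resulting array: [44, 28, 29, 22, 21, 20, 27, 4, 7, 12, 9, 13, 17, 3, 24]

7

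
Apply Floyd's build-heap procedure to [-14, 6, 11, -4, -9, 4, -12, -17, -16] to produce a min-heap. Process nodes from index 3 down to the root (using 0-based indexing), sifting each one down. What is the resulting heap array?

[-17, -16, -12, -14, -9, 4, 11, -4, 6]

sift down from index 3:
  -4 vs smaller child -17 at index 7, swap → [-14, 6, 11, -17, -9, 4, -12, -4, -16]
sift down from index 2:
  11 vs smaller child -12 at index 6, swap → [-14, 6, -12, -17, -9, 4, 11, -4, -16]
sift down from index 1:
  6 vs smaller child -17 at index 3, swap → [-14, -17, -12, 6, -9, 4, 11, -4, -16]
  6 vs smaller child -16 at index 8, swap → [-14, -17, -12, -16, -9, 4, 11, -4, 6]
sift down from index 0:
  -14 vs smaller child -17 at index 1, swap → [-17, -14, -12, -16, -9, 4, 11, -4, 6]
  -14 vs smaller child -16 at index 3, swap → [-17, -16, -12, -14, -9, 4, 11, -4, 6]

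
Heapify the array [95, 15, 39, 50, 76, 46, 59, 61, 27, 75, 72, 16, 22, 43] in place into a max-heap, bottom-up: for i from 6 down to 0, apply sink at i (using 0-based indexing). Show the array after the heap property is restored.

[95, 76, 59, 61, 75, 46, 43, 50, 27, 15, 72, 16, 22, 39]

sift down from index 6: already satisfies heap property
sift down from index 5: already satisfies heap property
sift down from index 4: already satisfies heap property
sift down from index 3:
  50 vs larger child 61 at index 7, swap → [95, 15, 39, 61, 76, 46, 59, 50, 27, 75, 72, 16, 22, 43]
sift down from index 2:
  39 vs larger child 59 at index 6, swap → [95, 15, 59, 61, 76, 46, 39, 50, 27, 75, 72, 16, 22, 43]
  39 vs only child 43 at index 13, swap → [95, 15, 59, 61, 76, 46, 43, 50, 27, 75, 72, 16, 22, 39]
sift down from index 1:
  15 vs larger child 76 at index 4, swap → [95, 76, 59, 61, 15, 46, 43, 50, 27, 75, 72, 16, 22, 39]
  15 vs larger child 75 at index 9, swap → [95, 76, 59, 61, 75, 46, 43, 50, 27, 15, 72, 16, 22, 39]
sift down from index 0: already satisfies heap property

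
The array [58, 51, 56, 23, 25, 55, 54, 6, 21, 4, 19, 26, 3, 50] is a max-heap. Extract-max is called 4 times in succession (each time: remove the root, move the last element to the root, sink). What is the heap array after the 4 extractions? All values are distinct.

extract-max #1 returns 58:
  remove root 58; move last element 50 to root → [50, 51, 56, 23, 25, 55, 54, 6, 21, 4, 19, 26, 3]
  50 vs larger child 56 at index 2, swap → [56, 51, 50, 23, 25, 55, 54, 6, 21, 4, 19, 26, 3]
  50 vs larger child 55 at index 5, swap → [56, 51, 55, 23, 25, 50, 54, 6, 21, 4, 19, 26, 3]
extract-max #2 returns 56:
  remove root 56; move last element 3 to root → [3, 51, 55, 23, 25, 50, 54, 6, 21, 4, 19, 26]
  3 vs larger child 55 at index 2, swap → [55, 51, 3, 23, 25, 50, 54, 6, 21, 4, 19, 26]
  3 vs larger child 54 at index 6, swap → [55, 51, 54, 23, 25, 50, 3, 6, 21, 4, 19, 26]
extract-max #3 returns 55:
  remove root 55; move last element 26 to root → [26, 51, 54, 23, 25, 50, 3, 6, 21, 4, 19]
  26 vs larger child 54 at index 2, swap → [54, 51, 26, 23, 25, 50, 3, 6, 21, 4, 19]
  26 vs larger child 50 at index 5, swap → [54, 51, 50, 23, 25, 26, 3, 6, 21, 4, 19]
extract-max #4 returns 54:
  remove root 54; move last element 19 to root → [19, 51, 50, 23, 25, 26, 3, 6, 21, 4]
  19 vs larger child 51 at index 1, swap → [51, 19, 50, 23, 25, 26, 3, 6, 21, 4]
  19 vs larger child 25 at index 4, swap → [51, 25, 50, 23, 19, 26, 3, 6, 21, 4]

[51, 25, 50, 23, 19, 26, 3, 6, 21, 4]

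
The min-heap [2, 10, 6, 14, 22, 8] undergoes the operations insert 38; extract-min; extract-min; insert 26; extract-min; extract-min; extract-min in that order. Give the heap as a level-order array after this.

[22, 38, 26]

insert 38:
  append 38 at index 6 → [2, 10, 6, 14, 22, 8, 38] (no swap needed)
extract-min → returns 2:
  remove root 2; move last element 38 to root → [38, 10, 6, 14, 22, 8]
  38 vs smaller child 6 at index 2, swap → [6, 10, 38, 14, 22, 8]
  38 vs only child 8 at index 5, swap → [6, 10, 8, 14, 22, 38]
extract-min → returns 6:
  remove root 6; move last element 38 to root → [38, 10, 8, 14, 22]
  38 vs smaller child 8 at index 2, swap → [8, 10, 38, 14, 22]
insert 26:
  append 26 at index 5 → [8, 10, 38, 14, 22, 26]
  26 < parent 38 at index 2, swap → [8, 10, 26, 14, 22, 38]
extract-min → returns 8:
  remove root 8; move last element 38 to root → [38, 10, 26, 14, 22]
  38 vs smaller child 10 at index 1, swap → [10, 38, 26, 14, 22]
  38 vs smaller child 14 at index 3, swap → [10, 14, 26, 38, 22]
extract-min → returns 10:
  remove root 10; move last element 22 to root → [22, 14, 26, 38]
  22 vs smaller child 14 at index 1, swap → [14, 22, 26, 38]
extract-min → returns 14:
  remove root 14; move last element 38 to root → [38, 22, 26]
  38 vs smaller child 22 at index 1, swap → [22, 38, 26]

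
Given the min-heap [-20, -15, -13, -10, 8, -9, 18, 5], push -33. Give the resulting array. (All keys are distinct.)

[-33, -20, -13, -15, 8, -9, 18, 5, -10]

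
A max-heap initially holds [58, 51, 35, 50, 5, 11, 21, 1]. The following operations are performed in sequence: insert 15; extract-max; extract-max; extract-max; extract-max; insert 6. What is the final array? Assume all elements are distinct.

insert 15:
  append 15 at index 8 → [58, 51, 35, 50, 5, 11, 21, 1, 15] (no swap needed)
extract-max → returns 58:
  remove root 58; move last element 15 to root → [15, 51, 35, 50, 5, 11, 21, 1]
  15 vs larger child 51 at index 1, swap → [51, 15, 35, 50, 5, 11, 21, 1]
  15 vs larger child 50 at index 3, swap → [51, 50, 35, 15, 5, 11, 21, 1]
extract-max → returns 51:
  remove root 51; move last element 1 to root → [1, 50, 35, 15, 5, 11, 21]
  1 vs larger child 50 at index 1, swap → [50, 1, 35, 15, 5, 11, 21]
  1 vs larger child 15 at index 3, swap → [50, 15, 35, 1, 5, 11, 21]
extract-max → returns 50:
  remove root 50; move last element 21 to root → [21, 15, 35, 1, 5, 11]
  21 vs larger child 35 at index 2, swap → [35, 15, 21, 1, 5, 11]
extract-max → returns 35:
  remove root 35; move last element 11 to root → [11, 15, 21, 1, 5]
  11 vs larger child 21 at index 2, swap → [21, 15, 11, 1, 5]
insert 6:
  append 6 at index 5 → [21, 15, 11, 1, 5, 6] (no swap needed)

[21, 15, 11, 1, 5, 6]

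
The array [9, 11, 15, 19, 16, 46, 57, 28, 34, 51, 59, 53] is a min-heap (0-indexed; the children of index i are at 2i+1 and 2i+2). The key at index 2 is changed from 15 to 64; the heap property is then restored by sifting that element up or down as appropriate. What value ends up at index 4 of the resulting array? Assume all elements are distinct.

16

set index 2 from 15 to 64 → [9, 11, 64, 19, 16, 46, 57, 28, 34, 51, 59, 53]
64 vs smaller child 46 at index 5, swap → [9, 11, 46, 19, 16, 64, 57, 28, 34, 51, 59, 53]
64 vs only child 53 at index 11, swap → [9, 11, 46, 19, 16, 53, 57, 28, 34, 51, 59, 64]
resulting array: [9, 11, 46, 19, 16, 53, 57, 28, 34, 51, 59, 64]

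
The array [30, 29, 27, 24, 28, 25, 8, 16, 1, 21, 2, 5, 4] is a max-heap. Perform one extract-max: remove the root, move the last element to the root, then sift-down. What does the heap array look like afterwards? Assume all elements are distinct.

[29, 28, 27, 24, 21, 25, 8, 16, 1, 4, 2, 5]

remove root 30; move last element 4 to root → [4, 29, 27, 24, 28, 25, 8, 16, 1, 21, 2, 5]
4 vs larger child 29 at index 1, swap → [29, 4, 27, 24, 28, 25, 8, 16, 1, 21, 2, 5]
4 vs larger child 28 at index 4, swap → [29, 28, 27, 24, 4, 25, 8, 16, 1, 21, 2, 5]
4 vs larger child 21 at index 9, swap → [29, 28, 27, 24, 21, 25, 8, 16, 1, 4, 2, 5]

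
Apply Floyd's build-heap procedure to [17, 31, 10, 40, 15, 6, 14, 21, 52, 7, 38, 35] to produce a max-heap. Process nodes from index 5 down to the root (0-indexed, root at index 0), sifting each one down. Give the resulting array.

sift down from index 5:
  6 vs only child 35 at index 11, swap → [17, 31, 10, 40, 15, 35, 14, 21, 52, 7, 38, 6]
sift down from index 4:
  15 vs larger child 38 at index 10, swap → [17, 31, 10, 40, 38, 35, 14, 21, 52, 7, 15, 6]
sift down from index 3:
  40 vs larger child 52 at index 8, swap → [17, 31, 10, 52, 38, 35, 14, 21, 40, 7, 15, 6]
sift down from index 2:
  10 vs larger child 35 at index 5, swap → [17, 31, 35, 52, 38, 10, 14, 21, 40, 7, 15, 6]
sift down from index 1:
  31 vs larger child 52 at index 3, swap → [17, 52, 35, 31, 38, 10, 14, 21, 40, 7, 15, 6]
  31 vs larger child 40 at index 8, swap → [17, 52, 35, 40, 38, 10, 14, 21, 31, 7, 15, 6]
sift down from index 0:
  17 vs larger child 52 at index 1, swap → [52, 17, 35, 40, 38, 10, 14, 21, 31, 7, 15, 6]
  17 vs larger child 40 at index 3, swap → [52, 40, 35, 17, 38, 10, 14, 21, 31, 7, 15, 6]
  17 vs larger child 31 at index 8, swap → [52, 40, 35, 31, 38, 10, 14, 21, 17, 7, 15, 6]

[52, 40, 35, 31, 38, 10, 14, 21, 17, 7, 15, 6]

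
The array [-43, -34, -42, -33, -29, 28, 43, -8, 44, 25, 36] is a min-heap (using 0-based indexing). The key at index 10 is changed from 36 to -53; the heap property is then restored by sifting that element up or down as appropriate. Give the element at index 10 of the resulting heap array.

-29

set index 10 from 36 to -53 → [-43, -34, -42, -33, -29, 28, 43, -8, 44, 25, -53]
-53 < parent -29 at index 4, swap → [-43, -34, -42, -33, -53, 28, 43, -8, 44, 25, -29]
-53 < parent -34 at index 1, swap → [-43, -53, -42, -33, -34, 28, 43, -8, 44, 25, -29]
-53 < parent -43 at index 0, swap → [-53, -43, -42, -33, -34, 28, 43, -8, 44, 25, -29]
resulting array: [-53, -43, -42, -33, -34, 28, 43, -8, 44, 25, -29]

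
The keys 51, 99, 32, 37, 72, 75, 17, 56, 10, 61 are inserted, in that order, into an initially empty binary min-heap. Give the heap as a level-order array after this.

Insert 51:
  append 51 at index 0 → [51] (no swap needed)
Insert 99:
  append 99 at index 1 → [51, 99] (no swap needed)
Insert 32:
  append 32 at index 2 → [51, 99, 32]
  32 < parent 51 at index 0, swap → [32, 99, 51]
Insert 37:
  append 37 at index 3 → [32, 99, 51, 37]
  37 < parent 99 at index 1, swap → [32, 37, 51, 99]
Insert 72:
  append 72 at index 4 → [32, 37, 51, 99, 72] (no swap needed)
Insert 75:
  append 75 at index 5 → [32, 37, 51, 99, 72, 75] (no swap needed)
Insert 17:
  append 17 at index 6 → [32, 37, 51, 99, 72, 75, 17]
  17 < parent 51 at index 2, swap → [32, 37, 17, 99, 72, 75, 51]
  17 < parent 32 at index 0, swap → [17, 37, 32, 99, 72, 75, 51]
Insert 56:
  append 56 at index 7 → [17, 37, 32, 99, 72, 75, 51, 56]
  56 < parent 99 at index 3, swap → [17, 37, 32, 56, 72, 75, 51, 99]
Insert 10:
  append 10 at index 8 → [17, 37, 32, 56, 72, 75, 51, 99, 10]
  10 < parent 56 at index 3, swap → [17, 37, 32, 10, 72, 75, 51, 99, 56]
  10 < parent 37 at index 1, swap → [17, 10, 32, 37, 72, 75, 51, 99, 56]
  10 < parent 17 at index 0, swap → [10, 17, 32, 37, 72, 75, 51, 99, 56]
Insert 61:
  append 61 at index 9 → [10, 17, 32, 37, 72, 75, 51, 99, 56, 61]
  61 < parent 72 at index 4, swap → [10, 17, 32, 37, 61, 75, 51, 99, 56, 72]

[10, 17, 32, 37, 61, 75, 51, 99, 56, 72]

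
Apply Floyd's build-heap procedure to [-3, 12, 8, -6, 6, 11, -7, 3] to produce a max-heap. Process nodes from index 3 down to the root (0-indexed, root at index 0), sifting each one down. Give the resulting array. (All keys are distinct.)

[12, 6, 11, 3, -3, 8, -7, -6]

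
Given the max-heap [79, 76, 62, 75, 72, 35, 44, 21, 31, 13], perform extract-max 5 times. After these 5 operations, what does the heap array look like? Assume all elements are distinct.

[44, 31, 35, 21, 13]

extract-max #1 returns 79:
  remove root 79; move last element 13 to root → [13, 76, 62, 75, 72, 35, 44, 21, 31]
  13 vs larger child 76 at index 1, swap → [76, 13, 62, 75, 72, 35, 44, 21, 31]
  13 vs larger child 75 at index 3, swap → [76, 75, 62, 13, 72, 35, 44, 21, 31]
  13 vs larger child 31 at index 8, swap → [76, 75, 62, 31, 72, 35, 44, 21, 13]
extract-max #2 returns 76:
  remove root 76; move last element 13 to root → [13, 75, 62, 31, 72, 35, 44, 21]
  13 vs larger child 75 at index 1, swap → [75, 13, 62, 31, 72, 35, 44, 21]
  13 vs larger child 72 at index 4, swap → [75, 72, 62, 31, 13, 35, 44, 21]
extract-max #3 returns 75:
  remove root 75; move last element 21 to root → [21, 72, 62, 31, 13, 35, 44]
  21 vs larger child 72 at index 1, swap → [72, 21, 62, 31, 13, 35, 44]
  21 vs larger child 31 at index 3, swap → [72, 31, 62, 21, 13, 35, 44]
extract-max #4 returns 72:
  remove root 72; move last element 44 to root → [44, 31, 62, 21, 13, 35]
  44 vs larger child 62 at index 2, swap → [62, 31, 44, 21, 13, 35]
extract-max #5 returns 62:
  remove root 62; move last element 35 to root → [35, 31, 44, 21, 13]
  35 vs larger child 44 at index 2, swap → [44, 31, 35, 21, 13]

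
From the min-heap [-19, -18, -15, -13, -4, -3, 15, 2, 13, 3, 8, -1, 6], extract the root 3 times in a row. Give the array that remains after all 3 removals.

[-13, -4, -3, 2, 3, -1, 15, 6, 13, 8]

extract-min #1 returns -19:
  remove root -19; move last element 6 to root → [6, -18, -15, -13, -4, -3, 15, 2, 13, 3, 8, -1]
  6 vs smaller child -18 at index 1, swap → [-18, 6, -15, -13, -4, -3, 15, 2, 13, 3, 8, -1]
  6 vs smaller child -13 at index 3, swap → [-18, -13, -15, 6, -4, -3, 15, 2, 13, 3, 8, -1]
  6 vs smaller child 2 at index 7, swap → [-18, -13, -15, 2, -4, -3, 15, 6, 13, 3, 8, -1]
extract-min #2 returns -18:
  remove root -18; move last element -1 to root → [-1, -13, -15, 2, -4, -3, 15, 6, 13, 3, 8]
  -1 vs smaller child -15 at index 2, swap → [-15, -13, -1, 2, -4, -3, 15, 6, 13, 3, 8]
  -1 vs smaller child -3 at index 5, swap → [-15, -13, -3, 2, -4, -1, 15, 6, 13, 3, 8]
extract-min #3 returns -15:
  remove root -15; move last element 8 to root → [8, -13, -3, 2, -4, -1, 15, 6, 13, 3]
  8 vs smaller child -13 at index 1, swap → [-13, 8, -3, 2, -4, -1, 15, 6, 13, 3]
  8 vs smaller child -4 at index 4, swap → [-13, -4, -3, 2, 8, -1, 15, 6, 13, 3]
  8 vs only child 3 at index 9, swap → [-13, -4, -3, 2, 3, -1, 15, 6, 13, 8]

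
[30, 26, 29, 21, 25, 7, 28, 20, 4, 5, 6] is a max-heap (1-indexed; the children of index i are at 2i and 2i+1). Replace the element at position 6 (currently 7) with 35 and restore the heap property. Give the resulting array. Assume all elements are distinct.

set index 6 from 7 to 35 → [30, 26, 29, 21, 25, 35, 28, 20, 4, 5, 6]
35 > parent 29 at index 3, swap → [30, 26, 35, 21, 25, 29, 28, 20, 4, 5, 6]
35 > parent 30 at index 1, swap → [35, 26, 30, 21, 25, 29, 28, 20, 4, 5, 6]

[35, 26, 30, 21, 25, 29, 28, 20, 4, 5, 6]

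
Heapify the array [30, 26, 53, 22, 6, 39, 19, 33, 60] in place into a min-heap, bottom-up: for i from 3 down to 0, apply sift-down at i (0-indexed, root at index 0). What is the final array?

[6, 22, 19, 30, 26, 39, 53, 33, 60]

sift down from index 3: already satisfies heap property
sift down from index 2:
  53 vs smaller child 19 at index 6, swap → [30, 26, 19, 22, 6, 39, 53, 33, 60]
sift down from index 1:
  26 vs smaller child 6 at index 4, swap → [30, 6, 19, 22, 26, 39, 53, 33, 60]
sift down from index 0:
  30 vs smaller child 6 at index 1, swap → [6, 30, 19, 22, 26, 39, 53, 33, 60]
  30 vs smaller child 22 at index 3, swap → [6, 22, 19, 30, 26, 39, 53, 33, 60]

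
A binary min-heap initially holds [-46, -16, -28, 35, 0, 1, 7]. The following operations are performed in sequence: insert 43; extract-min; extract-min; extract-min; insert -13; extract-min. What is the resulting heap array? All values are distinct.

[0, 7, 1, 35, 43]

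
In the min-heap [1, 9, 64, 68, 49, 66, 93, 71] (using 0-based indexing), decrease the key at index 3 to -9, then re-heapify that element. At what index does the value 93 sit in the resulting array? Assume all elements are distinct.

6

set index 3 from 68 to -9 → [1, 9, 64, -9, 49, 66, 93, 71]
-9 < parent 9 at index 1, swap → [1, -9, 64, 9, 49, 66, 93, 71]
-9 < parent 1 at index 0, swap → [-9, 1, 64, 9, 49, 66, 93, 71]
resulting array: [-9, 1, 64, 9, 49, 66, 93, 71]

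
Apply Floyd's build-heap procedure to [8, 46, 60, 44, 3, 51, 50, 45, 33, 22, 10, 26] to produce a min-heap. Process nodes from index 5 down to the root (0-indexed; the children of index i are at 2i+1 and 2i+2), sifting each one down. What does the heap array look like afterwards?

sift down from index 5:
  51 vs only child 26 at index 11, swap → [8, 46, 60, 44, 3, 26, 50, 45, 33, 22, 10, 51]
sift down from index 4: already satisfies heap property
sift down from index 3:
  44 vs smaller child 33 at index 8, swap → [8, 46, 60, 33, 3, 26, 50, 45, 44, 22, 10, 51]
sift down from index 2:
  60 vs smaller child 26 at index 5, swap → [8, 46, 26, 33, 3, 60, 50, 45, 44, 22, 10, 51]
  60 vs only child 51 at index 11, swap → [8, 46, 26, 33, 3, 51, 50, 45, 44, 22, 10, 60]
sift down from index 1:
  46 vs smaller child 3 at index 4, swap → [8, 3, 26, 33, 46, 51, 50, 45, 44, 22, 10, 60]
  46 vs smaller child 10 at index 10, swap → [8, 3, 26, 33, 10, 51, 50, 45, 44, 22, 46, 60]
sift down from index 0:
  8 vs smaller child 3 at index 1, swap → [3, 8, 26, 33, 10, 51, 50, 45, 44, 22, 46, 60]

[3, 8, 26, 33, 10, 51, 50, 45, 44, 22, 46, 60]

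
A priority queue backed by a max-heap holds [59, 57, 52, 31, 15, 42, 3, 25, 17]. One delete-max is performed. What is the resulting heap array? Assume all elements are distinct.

[57, 31, 52, 25, 15, 42, 3, 17]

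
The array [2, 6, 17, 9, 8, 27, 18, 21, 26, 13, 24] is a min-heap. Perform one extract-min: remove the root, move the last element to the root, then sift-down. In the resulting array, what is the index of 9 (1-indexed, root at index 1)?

remove root 2; move last element 24 to root → [24, 6, 17, 9, 8, 27, 18, 21, 26, 13]
24 vs smaller child 6 at index 2, swap → [6, 24, 17, 9, 8, 27, 18, 21, 26, 13]
24 vs smaller child 8 at index 5, swap → [6, 8, 17, 9, 24, 27, 18, 21, 26, 13]
24 vs only child 13 at index 10, swap → [6, 8, 17, 9, 13, 27, 18, 21, 26, 24]
resulting array: [6, 8, 17, 9, 13, 27, 18, 21, 26, 24]

4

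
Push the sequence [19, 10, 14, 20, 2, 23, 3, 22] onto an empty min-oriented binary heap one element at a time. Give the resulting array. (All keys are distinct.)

Insert 19:
  append 19 at index 0 → [19] (no swap needed)
Insert 10:
  append 10 at index 1 → [19, 10]
  10 < parent 19 at index 0, swap → [10, 19]
Insert 14:
  append 14 at index 2 → [10, 19, 14] (no swap needed)
Insert 20:
  append 20 at index 3 → [10, 19, 14, 20] (no swap needed)
Insert 2:
  append 2 at index 4 → [10, 19, 14, 20, 2]
  2 < parent 19 at index 1, swap → [10, 2, 14, 20, 19]
  2 < parent 10 at index 0, swap → [2, 10, 14, 20, 19]
Insert 23:
  append 23 at index 5 → [2, 10, 14, 20, 19, 23] (no swap needed)
Insert 3:
  append 3 at index 6 → [2, 10, 14, 20, 19, 23, 3]
  3 < parent 14 at index 2, swap → [2, 10, 3, 20, 19, 23, 14]
Insert 22:
  append 22 at index 7 → [2, 10, 3, 20, 19, 23, 14, 22] (no swap needed)

[2, 10, 3, 20, 19, 23, 14, 22]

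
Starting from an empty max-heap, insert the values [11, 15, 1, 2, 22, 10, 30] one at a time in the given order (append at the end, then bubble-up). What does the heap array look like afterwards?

[30, 15, 22, 2, 11, 1, 10]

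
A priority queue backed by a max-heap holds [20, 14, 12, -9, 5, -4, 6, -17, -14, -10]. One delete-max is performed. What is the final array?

[14, 5, 12, -9, -10, -4, 6, -17, -14]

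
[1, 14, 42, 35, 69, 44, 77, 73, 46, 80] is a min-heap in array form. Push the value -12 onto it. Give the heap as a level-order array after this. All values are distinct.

[-12, 1, 42, 35, 14, 44, 77, 73, 46, 80, 69]

append -12 at index 10 → [1, 14, 42, 35, 69, 44, 77, 73, 46, 80, -12]
-12 < parent 69 at index 4, swap → [1, 14, 42, 35, -12, 44, 77, 73, 46, 80, 69]
-12 < parent 14 at index 1, swap → [1, -12, 42, 35, 14, 44, 77, 73, 46, 80, 69]
-12 < parent 1 at index 0, swap → [-12, 1, 42, 35, 14, 44, 77, 73, 46, 80, 69]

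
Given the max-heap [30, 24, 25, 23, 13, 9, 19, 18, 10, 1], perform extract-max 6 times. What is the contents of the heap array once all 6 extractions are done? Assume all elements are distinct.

[13, 10, 9, 1]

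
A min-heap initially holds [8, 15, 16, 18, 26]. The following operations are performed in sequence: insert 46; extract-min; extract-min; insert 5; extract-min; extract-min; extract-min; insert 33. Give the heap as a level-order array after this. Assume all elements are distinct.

insert 46:
  append 46 at index 5 → [8, 15, 16, 18, 26, 46] (no swap needed)
extract-min → returns 8:
  remove root 8; move last element 46 to root → [46, 15, 16, 18, 26]
  46 vs smaller child 15 at index 1, swap → [15, 46, 16, 18, 26]
  46 vs smaller child 18 at index 3, swap → [15, 18, 16, 46, 26]
extract-min → returns 15:
  remove root 15; move last element 26 to root → [26, 18, 16, 46]
  26 vs smaller child 16 at index 2, swap → [16, 18, 26, 46]
insert 5:
  append 5 at index 4 → [16, 18, 26, 46, 5]
  5 < parent 18 at index 1, swap → [16, 5, 26, 46, 18]
  5 < parent 16 at index 0, swap → [5, 16, 26, 46, 18]
extract-min → returns 5:
  remove root 5; move last element 18 to root → [18, 16, 26, 46]
  18 vs smaller child 16 at index 1, swap → [16, 18, 26, 46]
extract-min → returns 16:
  remove root 16; move last element 46 to root → [46, 18, 26]
  46 vs smaller child 18 at index 1, swap → [18, 46, 26]
extract-min → returns 18:
  remove root 18; move last element 26 to root → [26, 46] (no swap needed)
insert 33:
  append 33 at index 2 → [26, 46, 33] (no swap needed)

[26, 46, 33]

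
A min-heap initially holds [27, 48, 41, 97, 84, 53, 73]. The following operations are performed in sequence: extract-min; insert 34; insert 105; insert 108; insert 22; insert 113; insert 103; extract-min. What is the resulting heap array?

extract-min → returns 27:
  remove root 27; move last element 73 to root → [73, 48, 41, 97, 84, 53]
  73 vs smaller child 41 at index 2, swap → [41, 48, 73, 97, 84, 53]
  73 vs only child 53 at index 5, swap → [41, 48, 53, 97, 84, 73]
insert 34:
  append 34 at index 6 → [41, 48, 53, 97, 84, 73, 34]
  34 < parent 53 at index 2, swap → [41, 48, 34, 97, 84, 73, 53]
  34 < parent 41 at index 0, swap → [34, 48, 41, 97, 84, 73, 53]
insert 105:
  append 105 at index 7 → [34, 48, 41, 97, 84, 73, 53, 105] (no swap needed)
insert 108:
  append 108 at index 8 → [34, 48, 41, 97, 84, 73, 53, 105, 108] (no swap needed)
insert 22:
  append 22 at index 9 → [34, 48, 41, 97, 84, 73, 53, 105, 108, 22]
  22 < parent 84 at index 4, swap → [34, 48, 41, 97, 22, 73, 53, 105, 108, 84]
  22 < parent 48 at index 1, swap → [34, 22, 41, 97, 48, 73, 53, 105, 108, 84]
  22 < parent 34 at index 0, swap → [22, 34, 41, 97, 48, 73, 53, 105, 108, 84]
insert 113:
  append 113 at index 10 → [22, 34, 41, 97, 48, 73, 53, 105, 108, 84, 113] (no swap needed)
insert 103:
  append 103 at index 11 → [22, 34, 41, 97, 48, 73, 53, 105, 108, 84, 113, 103] (no swap needed)
extract-min → returns 22:
  remove root 22; move last element 103 to root → [103, 34, 41, 97, 48, 73, 53, 105, 108, 84, 113]
  103 vs smaller child 34 at index 1, swap → [34, 103, 41, 97, 48, 73, 53, 105, 108, 84, 113]
  103 vs smaller child 48 at index 4, swap → [34, 48, 41, 97, 103, 73, 53, 105, 108, 84, 113]
  103 vs smaller child 84 at index 9, swap → [34, 48, 41, 97, 84, 73, 53, 105, 108, 103, 113]

[34, 48, 41, 97, 84, 73, 53, 105, 108, 103, 113]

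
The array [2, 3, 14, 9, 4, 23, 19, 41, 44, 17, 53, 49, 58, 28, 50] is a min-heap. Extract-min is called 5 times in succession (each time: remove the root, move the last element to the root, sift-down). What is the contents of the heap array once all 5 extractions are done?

extract-min #1 returns 2:
  remove root 2; move last element 50 to root → [50, 3, 14, 9, 4, 23, 19, 41, 44, 17, 53, 49, 58, 28]
  50 vs smaller child 3 at index 1, swap → [3, 50, 14, 9, 4, 23, 19, 41, 44, 17, 53, 49, 58, 28]
  50 vs smaller child 4 at index 4, swap → [3, 4, 14, 9, 50, 23, 19, 41, 44, 17, 53, 49, 58, 28]
  50 vs smaller child 17 at index 9, swap → [3, 4, 14, 9, 17, 23, 19, 41, 44, 50, 53, 49, 58, 28]
extract-min #2 returns 3:
  remove root 3; move last element 28 to root → [28, 4, 14, 9, 17, 23, 19, 41, 44, 50, 53, 49, 58]
  28 vs smaller child 4 at index 1, swap → [4, 28, 14, 9, 17, 23, 19, 41, 44, 50, 53, 49, 58]
  28 vs smaller child 9 at index 3, swap → [4, 9, 14, 28, 17, 23, 19, 41, 44, 50, 53, 49, 58]
extract-min #3 returns 4:
  remove root 4; move last element 58 to root → [58, 9, 14, 28, 17, 23, 19, 41, 44, 50, 53, 49]
  58 vs smaller child 9 at index 1, swap → [9, 58, 14, 28, 17, 23, 19, 41, 44, 50, 53, 49]
  58 vs smaller child 17 at index 4, swap → [9, 17, 14, 28, 58, 23, 19, 41, 44, 50, 53, 49]
  58 vs smaller child 50 at index 9, swap → [9, 17, 14, 28, 50, 23, 19, 41, 44, 58, 53, 49]
extract-min #4 returns 9:
  remove root 9; move last element 49 to root → [49, 17, 14, 28, 50, 23, 19, 41, 44, 58, 53]
  49 vs smaller child 14 at index 2, swap → [14, 17, 49, 28, 50, 23, 19, 41, 44, 58, 53]
  49 vs smaller child 19 at index 6, swap → [14, 17, 19, 28, 50, 23, 49, 41, 44, 58, 53]
extract-min #5 returns 14:
  remove root 14; move last element 53 to root → [53, 17, 19, 28, 50, 23, 49, 41, 44, 58]
  53 vs smaller child 17 at index 1, swap → [17, 53, 19, 28, 50, 23, 49, 41, 44, 58]
  53 vs smaller child 28 at index 3, swap → [17, 28, 19, 53, 50, 23, 49, 41, 44, 58]
  53 vs smaller child 41 at index 7, swap → [17, 28, 19, 41, 50, 23, 49, 53, 44, 58]

[17, 28, 19, 41, 50, 23, 49, 53, 44, 58]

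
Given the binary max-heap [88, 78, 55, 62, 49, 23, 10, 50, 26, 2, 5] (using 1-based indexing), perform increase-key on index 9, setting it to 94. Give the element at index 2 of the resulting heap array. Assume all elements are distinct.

set index 9 from 26 to 94 → [88, 78, 55, 62, 49, 23, 10, 50, 94, 2, 5]
94 > parent 62 at index 4, swap → [88, 78, 55, 94, 49, 23, 10, 50, 62, 2, 5]
94 > parent 78 at index 2, swap → [88, 94, 55, 78, 49, 23, 10, 50, 62, 2, 5]
94 > parent 88 at index 1, swap → [94, 88, 55, 78, 49, 23, 10, 50, 62, 2, 5]
resulting array: [94, 88, 55, 78, 49, 23, 10, 50, 62, 2, 5]

88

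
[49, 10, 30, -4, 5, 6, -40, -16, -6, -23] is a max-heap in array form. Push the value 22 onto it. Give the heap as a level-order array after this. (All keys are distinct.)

[49, 22, 30, -4, 10, 6, -40, -16, -6, -23, 5]

append 22 at index 10 → [49, 10, 30, -4, 5, 6, -40, -16, -6, -23, 22]
22 > parent 5 at index 4, swap → [49, 10, 30, -4, 22, 6, -40, -16, -6, -23, 5]
22 > parent 10 at index 1, swap → [49, 22, 30, -4, 10, 6, -40, -16, -6, -23, 5]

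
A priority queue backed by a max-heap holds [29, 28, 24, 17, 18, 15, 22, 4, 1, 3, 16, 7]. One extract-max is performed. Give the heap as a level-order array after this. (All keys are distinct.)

remove root 29; move last element 7 to root → [7, 28, 24, 17, 18, 15, 22, 4, 1, 3, 16]
7 vs larger child 28 at index 1, swap → [28, 7, 24, 17, 18, 15, 22, 4, 1, 3, 16]
7 vs larger child 18 at index 4, swap → [28, 18, 24, 17, 7, 15, 22, 4, 1, 3, 16]
7 vs larger child 16 at index 10, swap → [28, 18, 24, 17, 16, 15, 22, 4, 1, 3, 7]

[28, 18, 24, 17, 16, 15, 22, 4, 1, 3, 7]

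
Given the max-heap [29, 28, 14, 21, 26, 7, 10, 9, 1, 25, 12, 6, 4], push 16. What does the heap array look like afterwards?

[29, 28, 16, 21, 26, 7, 14, 9, 1, 25, 12, 6, 4, 10]

append 16 at index 13 → [29, 28, 14, 21, 26, 7, 10, 9, 1, 25, 12, 6, 4, 16]
16 > parent 10 at index 6, swap → [29, 28, 14, 21, 26, 7, 16, 9, 1, 25, 12, 6, 4, 10]
16 > parent 14 at index 2, swap → [29, 28, 16, 21, 26, 7, 14, 9, 1, 25, 12, 6, 4, 10]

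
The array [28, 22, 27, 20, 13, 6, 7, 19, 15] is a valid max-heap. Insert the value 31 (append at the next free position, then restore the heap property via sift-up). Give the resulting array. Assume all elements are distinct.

[31, 28, 27, 20, 22, 6, 7, 19, 15, 13]

append 31 at index 9 → [28, 22, 27, 20, 13, 6, 7, 19, 15, 31]
31 > parent 13 at index 4, swap → [28, 22, 27, 20, 31, 6, 7, 19, 15, 13]
31 > parent 22 at index 1, swap → [28, 31, 27, 20, 22, 6, 7, 19, 15, 13]
31 > parent 28 at index 0, swap → [31, 28, 27, 20, 22, 6, 7, 19, 15, 13]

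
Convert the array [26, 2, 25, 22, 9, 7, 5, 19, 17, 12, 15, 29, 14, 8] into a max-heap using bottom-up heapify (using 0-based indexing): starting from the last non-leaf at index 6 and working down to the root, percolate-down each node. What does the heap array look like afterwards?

[29, 22, 26, 19, 15, 25, 8, 2, 17, 12, 9, 7, 14, 5]

sift down from index 6:
  5 vs only child 8 at index 13, swap → [26, 2, 25, 22, 9, 7, 8, 19, 17, 12, 15, 29, 14, 5]
sift down from index 5:
  7 vs larger child 29 at index 11, swap → [26, 2, 25, 22, 9, 29, 8, 19, 17, 12, 15, 7, 14, 5]
sift down from index 4:
  9 vs larger child 15 at index 10, swap → [26, 2, 25, 22, 15, 29, 8, 19, 17, 12, 9, 7, 14, 5]
sift down from index 3: already satisfies heap property
sift down from index 2:
  25 vs larger child 29 at index 5, swap → [26, 2, 29, 22, 15, 25, 8, 19, 17, 12, 9, 7, 14, 5]
sift down from index 1:
  2 vs larger child 22 at index 3, swap → [26, 22, 29, 2, 15, 25, 8, 19, 17, 12, 9, 7, 14, 5]
  2 vs larger child 19 at index 7, swap → [26, 22, 29, 19, 15, 25, 8, 2, 17, 12, 9, 7, 14, 5]
sift down from index 0:
  26 vs larger child 29 at index 2, swap → [29, 22, 26, 19, 15, 25, 8, 2, 17, 12, 9, 7, 14, 5]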